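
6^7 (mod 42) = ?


6^1 mod 42 = 6
6^2 mod 42 = 36
6^3 mod 42 = 6
6^4 mod 42 = 36
6^5 mod 42 = 6
6^6 mod 42 = 36
6^7 mod 42 = 6


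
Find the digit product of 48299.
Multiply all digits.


4 × 8 × 2 × 9 × 9 = 5184


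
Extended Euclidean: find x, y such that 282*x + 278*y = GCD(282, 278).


Tabular extended Euclidean (each row: r = 282*s + 278*t):
r=282, s=1, t=0
r=278, s=0, t=1
q=1: r=4, s=1, t=-1   [282*(1) + 278*(-1) = 4]
q=69: r=2, s=-69, t=70   [282*(-69) + 278*(70) = 2]
q=2: r=0, s=139, t=-141   [282*(139) + 278*(-141) = 0]
GCD = 2; from the row with r=2: x=-69, y=70
Check: 282*(-69) + 278*(70) = -19458 + 19460 = 2

GCD = 2, x = -69, y = 70


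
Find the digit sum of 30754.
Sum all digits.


3 + 0 + 7 + 5 + 4 = 19


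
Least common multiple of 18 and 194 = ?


GCD(18, 194) = 2
LCM = 18*194/2 = 3492/2 = 1746

LCM = 1746


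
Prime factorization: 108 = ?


108 / 2 = 54
54 / 2 = 27
27 / 3 = 9
9 / 3 = 3
3 / 3 = 1
108 = 2^2 × 3^3


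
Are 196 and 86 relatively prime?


Euclidean algorithm:
196 = 2 * 86 + 24
86 = 3 * 24 + 14
24 = 1 * 14 + 10
14 = 1 * 10 + 4
10 = 2 * 4 + 2
4 = 2 * 2 + 0
GCD(196, 86) = 2

No, not coprime (GCD = 2)


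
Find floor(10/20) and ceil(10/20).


10/20 = 0.5000
floor = 0
ceil = 1

floor = 0, ceil = 1


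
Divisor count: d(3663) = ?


3663 = 3^2 × 11^1 × 37^1
d(3663) = (2+1) × (1+1) × (1+1) = 12

12 divisors


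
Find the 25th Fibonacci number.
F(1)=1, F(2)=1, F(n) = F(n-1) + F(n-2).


Sequence: 1, 1, 2, 3, 5, 8, 13, 21, 34, 55, 89, 144, 233, 377, 610, 987, 1597, 2584, 4181, 6765, 10946, 17711, 28657, 46368, 75025
F(25) = 75025


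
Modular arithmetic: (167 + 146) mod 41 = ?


167 + 146 = 313
313 mod 41 = 26


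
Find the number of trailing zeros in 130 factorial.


floor(130/5) = 26
floor(130/25) = 5
floor(130/125) = 1
Total = 32

32 trailing zeros


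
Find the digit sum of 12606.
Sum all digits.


1 + 2 + 6 + 0 + 6 = 15


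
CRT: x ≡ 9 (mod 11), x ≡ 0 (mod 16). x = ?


M = 11*16 = 176
M1 = M/11 = 16, M2 = M/16 = 11
M1^(-1) mod 11 = 9, M2^(-1) mod 16 = 3
x = 9*16*9 + 0*11*3 = 1296
1296 mod 176 = 64
Check: 64 mod 11 = 9 ✓, 64 mod 16 = 0 ✓

x ≡ 64 (mod 176)


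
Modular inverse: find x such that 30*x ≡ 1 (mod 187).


Use the extended Euclidean algorithm on (187, 30); each row r = 187*s + 30*t:
r=187, s=1, t=0
r=30, s=0, t=1
q=6: r=7, s=1, t=-6   [187*(1) + 30*(-6) = 7]
q=4: r=2, s=-4, t=25   [187*(-4) + 30*(25) = 2]
q=3: r=1, s=13, t=-81   [187*(13) + 30*(-81) = 1]
q=2: r=0, s=-30, t=187   [187*(-30) + 30*(187) = 0]
GCD = 1 with t = -81, so 30*(-81) ≡ 1 (mod 187)
Inverse = -81 mod 187 = 106
Check: 30 * 106 = 3180 ≡ 1 (mod 187)

30^(-1) ≡ 106 (mod 187)


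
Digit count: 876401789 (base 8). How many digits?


876401789 in base 8 = 6417152175
Number of digits = 10

10 digits (base 8)


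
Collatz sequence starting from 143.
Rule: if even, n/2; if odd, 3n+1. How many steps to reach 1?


143 → 430 → 215 → 646 → 323 → 970 → 485 → 1456 → 728 → 364 → 182 → 91 → 274 → 137 → 412 → 206 → 103 → 310 → 155 → 466 → 233 → 700 → 350 → 175 → 526 → 263 → 790 → 395 → 1186 → 593 → 1780 → 890 → 445 → 1336 → 668 → 334 → 167 → 502 → 251 → 754 → 377 → 1132 → 566 → 283 → 850 → 425 → 1276 → 638 → 319 → 958 → 479 → 1438 → 719 → 2158 → 1079 → 3238 → 1619 → 4858 → 2429 → 7288 → 3644 → 1822 → 911 → 2734 → 1367 → 4102 → 2051 → 6154 → 3077 → 9232 → 4616 → 2308 → 1154 → 577 → 1732 → 866 → 433 → 1300 → 650 → 325 → 976 → 488 → 244 → 122 → 61 → 184 → 92 → 46 → 23 → 70 → 35 → 106 → 53 → 160 → 80 → 40 → 20 → 10 → 5 → 16 → 8 → 4 → 2 → 1
Total steps = 103

103 steps


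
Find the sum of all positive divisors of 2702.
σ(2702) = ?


Divisors of 2702: 1, 2, 7, 14, 193, 386, 1351, 2702
Sum = 1 + 2 + 7 + 14 + 193 + 386 + 1351 + 2702 = 4656

σ(2702) = 4656


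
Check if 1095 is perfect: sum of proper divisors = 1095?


Proper divisors of 1095: 1, 3, 5, 15, 73, 219, 365
Sum = 1 + 3 + 5 + 15 + 73 + 219 + 365 = 681

No, 1095 is not perfect (681 ≠ 1095)


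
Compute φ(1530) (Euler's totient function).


1530 = 2 × 3^2 × 5 × 17
Prime factors: 2, 3, 5, 17
φ(1530) = 1530 × (1-1/2) × (1-1/3) × (1-1/5) × (1-1/17)
= 1530 × 1/2 × 2/3 × 4/5 × 16/17 = 384

φ(1530) = 384


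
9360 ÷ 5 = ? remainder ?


9360 = 5 * 1872 + 0
Check: 9360 + 0 = 9360

q = 1872, r = 0


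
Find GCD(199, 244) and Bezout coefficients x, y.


Tabular extended Euclidean (each row: r = 199*s + 244*t):
r=199, s=1, t=0
r=244, s=0, t=1
q=0: r=199, s=1, t=0   [199*(1) + 244*(0) = 199]
q=1: r=45, s=-1, t=1   [199*(-1) + 244*(1) = 45]
q=4: r=19, s=5, t=-4   [199*(5) + 244*(-4) = 19]
q=2: r=7, s=-11, t=9   [199*(-11) + 244*(9) = 7]
q=2: r=5, s=27, t=-22   [199*(27) + 244*(-22) = 5]
q=1: r=2, s=-38, t=31   [199*(-38) + 244*(31) = 2]
q=2: r=1, s=103, t=-84   [199*(103) + 244*(-84) = 1]
q=2: r=0, s=-244, t=199   [199*(-244) + 244*(199) = 0]
GCD = 1; from the row with r=1: x=103, y=-84
Check: 199*(103) + 244*(-84) = 20497 - 20496 = 1

GCD = 1, x = 103, y = -84


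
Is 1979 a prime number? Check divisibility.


Check divisors up to sqrt(1979) = 44.4860
No divisors found.
1979 is prime.

Yes, 1979 is prime


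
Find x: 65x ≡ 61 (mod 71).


GCD(65, 71) = 1, unique solution
a^(-1) mod 71 = 59
x = 59 * 61 mod 71 = 49

x ≡ 49 (mod 71)


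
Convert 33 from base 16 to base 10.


33 (base 16) = 51 (decimal)
51 (decimal) = 51 (base 10)


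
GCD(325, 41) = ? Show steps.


325 = 7 * 41 + 38
41 = 1 * 38 + 3
38 = 12 * 3 + 2
3 = 1 * 2 + 1
2 = 2 * 1 + 0
GCD = 1


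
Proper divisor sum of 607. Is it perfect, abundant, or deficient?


Proper divisors: 1
Sum = 1 = 1
1 < 607 → deficient

s(607) = 1 (deficient)


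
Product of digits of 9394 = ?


9 × 3 × 9 × 4 = 972


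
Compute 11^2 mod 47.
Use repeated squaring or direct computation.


11^1 mod 47 = 11
11^2 mod 47 = 27


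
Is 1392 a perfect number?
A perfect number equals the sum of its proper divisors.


Proper divisors of 1392: 1, 2, 3, 4, 6, 8, 12, 16, 24, 29, 48, 58, 87, 116, 174, 232, 348, 464, 696
Sum = 1 + 2 + 3 + 4 + 6 + 8 + 12 + 16 + 24 + 29 + 48 + 58 + 87 + 116 + 174 + 232 + 348 + 464 + 696 = 2328

No, 1392 is not perfect (2328 ≠ 1392)


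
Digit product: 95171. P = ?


9 × 5 × 1 × 7 × 1 = 315


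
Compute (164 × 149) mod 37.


164 × 149 = 24436
24436 mod 37 = 16


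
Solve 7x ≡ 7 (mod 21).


GCD(7, 21) = 7 divides 7
Divide: 1x ≡ 1 (mod 3)
x ≡ 1 (mod 3)


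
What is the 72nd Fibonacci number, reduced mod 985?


F(k) mod 985 for k=1..72:
1, 1, 2, 3, 5, 8, 13, 21, 34, 55, 89, 144, 233, 377, 610, 2, 612, 614, 241, 855, 111, 966, 92, 73, 165, 238, 403, 641, 59, 700, 759, 474, 248, 722, 970, 707, 692, 414, 121, 535, 656, 206, 862, 83, 945, 43, 3, 46, 49, 95, 144, 239, 383, 622, 20, 642, 662, 319, 981, 315, 311, 626, 937, 578, 530, 123, 653, 776, 444, 235, 679, 914
F(72) mod 985 = 914


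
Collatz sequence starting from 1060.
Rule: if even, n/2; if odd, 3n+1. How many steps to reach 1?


1060 → 530 → 265 → 796 → 398 → 199 → 598 → 299 → 898 → 449 → 1348 → 674 → 337 → 1012 → 506 → 253 → 760 → 380 → 190 → 95 → 286 → 143 → 430 → 215 → 646 → 323 → 970 → 485 → 1456 → 728 → 364 → 182 → 91 → 274 → 137 → 412 → 206 → 103 → 310 → 155 → 466 → 233 → 700 → 350 → 175 → 526 → 263 → 790 → 395 → 1186 → 593 → 1780 → 890 → 445 → 1336 → 668 → 334 → 167 → 502 → 251 → 754 → 377 → 1132 → 566 → 283 → 850 → 425 → 1276 → 638 → 319 → 958 → 479 → 1438 → 719 → 2158 → 1079 → 3238 → 1619 → 4858 → 2429 → 7288 → 3644 → 1822 → 911 → 2734 → 1367 → 4102 → 2051 → 6154 → 3077 → 9232 → 4616 → 2308 → 1154 → 577 → 1732 → 866 → 433 → 1300 → 650 → 325 → 976 → 488 → 244 → 122 → 61 → 184 → 92 → 46 → 23 → 70 → 35 → 106 → 53 → 160 → 80 → 40 → 20 → 10 → 5 → 16 → 8 → 4 → 2 → 1
Total steps = 124

124 steps


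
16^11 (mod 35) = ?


16^1 mod 35 = 16
16^2 mod 35 = 11
16^3 mod 35 = 1
16^4 mod 35 = 16
16^5 mod 35 = 11
16^6 mod 35 = 1
16^7 mod 35 = 16
16^8 mod 35 = 11
16^9 mod 35 = 1
16^10 mod 35 = 16
16^11 mod 35 = 11


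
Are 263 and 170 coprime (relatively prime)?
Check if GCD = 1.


Euclidean algorithm:
263 = 1 * 170 + 93
170 = 1 * 93 + 77
93 = 1 * 77 + 16
77 = 4 * 16 + 13
16 = 1 * 13 + 3
13 = 4 * 3 + 1
3 = 3 * 1 + 0
GCD(263, 170) = 1

Yes, coprime (GCD = 1)


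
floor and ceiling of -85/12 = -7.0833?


-85/12 = -7.0833
floor = -8
ceil = -7

floor = -8, ceil = -7


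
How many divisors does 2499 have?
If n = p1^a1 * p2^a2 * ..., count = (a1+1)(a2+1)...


2499 = 3^1 × 7^2 × 17^1
d(2499) = (1+1) × (2+1) × (1+1) = 12

12 divisors


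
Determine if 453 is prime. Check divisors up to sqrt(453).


453 / 3 = 151 (exact division)
453 is NOT prime.

No, 453 is not prime


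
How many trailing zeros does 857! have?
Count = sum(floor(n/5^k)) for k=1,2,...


floor(857/5) = 171
floor(857/25) = 34
floor(857/125) = 6
floor(857/625) = 1
Total = 212

212 trailing zeros


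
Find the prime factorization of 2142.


2142 / 2 = 1071
1071 / 3 = 357
357 / 3 = 119
119 / 7 = 17
17 / 17 = 1
2142 = 2 × 3^2 × 7 × 17


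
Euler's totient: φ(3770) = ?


3770 = 2 × 5 × 13 × 29
Prime factors: 2, 5, 13, 29
φ(3770) = 3770 × (1-1/2) × (1-1/5) × (1-1/13) × (1-1/29)
= 3770 × 1/2 × 4/5 × 12/13 × 28/29 = 1344

φ(3770) = 1344


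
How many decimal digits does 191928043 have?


191928043 has 9 digits in base 10
floor(log10(191928043)) + 1 = floor(8.2831) + 1 = 9

9 digits (base 10)


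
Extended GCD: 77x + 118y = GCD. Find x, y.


Tabular extended Euclidean (each row: r = 77*s + 118*t):
r=77, s=1, t=0
r=118, s=0, t=1
q=0: r=77, s=1, t=0   [77*(1) + 118*(0) = 77]
q=1: r=41, s=-1, t=1   [77*(-1) + 118*(1) = 41]
q=1: r=36, s=2, t=-1   [77*(2) + 118*(-1) = 36]
q=1: r=5, s=-3, t=2   [77*(-3) + 118*(2) = 5]
q=7: r=1, s=23, t=-15   [77*(23) + 118*(-15) = 1]
q=5: r=0, s=-118, t=77   [77*(-118) + 118*(77) = 0]
GCD = 1; from the row with r=1: x=23, y=-15
Check: 77*(23) + 118*(-15) = 1771 - 1770 = 1

GCD = 1, x = 23, y = -15


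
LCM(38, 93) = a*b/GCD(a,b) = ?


GCD(38, 93) = 1
LCM = 38*93/1 = 3534/1 = 3534

LCM = 3534


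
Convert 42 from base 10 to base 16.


42 (base 10) = 42 (decimal)
42 (decimal) = 2A (base 16)


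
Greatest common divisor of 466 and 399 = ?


466 = 1 * 399 + 67
399 = 5 * 67 + 64
67 = 1 * 64 + 3
64 = 21 * 3 + 1
3 = 3 * 1 + 0
GCD = 1


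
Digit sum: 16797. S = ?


1 + 6 + 7 + 9 + 7 = 30


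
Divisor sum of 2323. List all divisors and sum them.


Divisors of 2323: 1, 23, 101, 2323
Sum = 1 + 23 + 101 + 2323 = 2448

σ(2323) = 2448


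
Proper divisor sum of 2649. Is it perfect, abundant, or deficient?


Proper divisors: 1, 3, 883
Sum = 1 + 3 + 883 = 887
887 < 2649 → deficient

s(2649) = 887 (deficient)


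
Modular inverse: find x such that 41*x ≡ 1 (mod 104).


Use the extended Euclidean algorithm on (104, 41); each row r = 104*s + 41*t:
r=104, s=1, t=0
r=41, s=0, t=1
q=2: r=22, s=1, t=-2   [104*(1) + 41*(-2) = 22]
q=1: r=19, s=-1, t=3   [104*(-1) + 41*(3) = 19]
q=1: r=3, s=2, t=-5   [104*(2) + 41*(-5) = 3]
q=6: r=1, s=-13, t=33   [104*(-13) + 41*(33) = 1]
q=3: r=0, s=41, t=-104   [104*(41) + 41*(-104) = 0]
GCD = 1 with t = 33, so 41*(33) ≡ 1 (mod 104)
Inverse = 33 mod 104 = 33
Check: 41 * 33 = 1353 ≡ 1 (mod 104)

41^(-1) ≡ 33 (mod 104)


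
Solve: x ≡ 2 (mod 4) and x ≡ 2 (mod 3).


M = 4*3 = 12
M1 = M/4 = 3, M2 = M/3 = 4
M1^(-1) mod 4 = 3, M2^(-1) mod 3 = 1
x = 2*3*3 + 2*4*1 = 26
26 mod 12 = 2
Check: 2 mod 4 = 2 ✓, 2 mod 3 = 2 ✓

x ≡ 2 (mod 12)


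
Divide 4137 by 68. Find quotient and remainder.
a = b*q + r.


4137 = 68 * 60 + 57
Check: 4080 + 57 = 4137

q = 60, r = 57


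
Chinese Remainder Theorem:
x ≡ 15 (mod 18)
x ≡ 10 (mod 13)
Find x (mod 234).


M = 18*13 = 234
M1 = M/18 = 13, M2 = M/13 = 18
M1^(-1) mod 18 = 7, M2^(-1) mod 13 = 8
x = 15*13*7 + 10*18*8 = 2805
2805 mod 234 = 231
Check: 231 mod 18 = 15 ✓, 231 mod 13 = 10 ✓

x ≡ 231 (mod 234)


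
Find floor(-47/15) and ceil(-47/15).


-47/15 = -3.1333
floor = -4
ceil = -3

floor = -4, ceil = -3


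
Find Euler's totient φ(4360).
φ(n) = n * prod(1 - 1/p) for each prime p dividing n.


4360 = 2^3 × 5 × 109
Prime factors: 2, 5, 109
φ(4360) = 4360 × (1-1/2) × (1-1/5) × (1-1/109)
= 4360 × 1/2 × 4/5 × 108/109 = 1728

φ(4360) = 1728


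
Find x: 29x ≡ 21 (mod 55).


GCD(29, 55) = 1, unique solution
a^(-1) mod 55 = 19
x = 19 * 21 mod 55 = 14

x ≡ 14 (mod 55)


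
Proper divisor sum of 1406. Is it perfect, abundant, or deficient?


Proper divisors: 1, 2, 19, 37, 38, 74, 703
Sum = 1 + 2 + 19 + 37 + 38 + 74 + 703 = 874
874 < 1406 → deficient

s(1406) = 874 (deficient)


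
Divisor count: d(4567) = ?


4567 = 4567^1
d(4567) = (1+1) = 2

2 divisors


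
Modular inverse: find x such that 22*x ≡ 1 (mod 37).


Use the extended Euclidean algorithm on (37, 22); each row r = 37*s + 22*t:
r=37, s=1, t=0
r=22, s=0, t=1
q=1: r=15, s=1, t=-1   [37*(1) + 22*(-1) = 15]
q=1: r=7, s=-1, t=2   [37*(-1) + 22*(2) = 7]
q=2: r=1, s=3, t=-5   [37*(3) + 22*(-5) = 1]
q=7: r=0, s=-22, t=37   [37*(-22) + 22*(37) = 0]
GCD = 1 with t = -5, so 22*(-5) ≡ 1 (mod 37)
Inverse = -5 mod 37 = 32
Check: 22 * 32 = 704 ≡ 1 (mod 37)

22^(-1) ≡ 32 (mod 37)


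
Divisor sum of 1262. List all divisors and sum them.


Divisors of 1262: 1, 2, 631, 1262
Sum = 1 + 2 + 631 + 1262 = 1896

σ(1262) = 1896


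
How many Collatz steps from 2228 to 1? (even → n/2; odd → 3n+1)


2228 → 1114 → 557 → 1672 → 836 → 418 → 209 → 628 → 314 → 157 → 472 → 236 → 118 → 59 → 178 → 89 → 268 → 134 → 67 → 202 → 101 → 304 → 152 → 76 → 38 → 19 → 58 → 29 → 88 → 44 → 22 → 11 → 34 → 17 → 52 → 26 → 13 → 40 → 20 → 10 → 5 → 16 → 8 → 4 → 2 → 1
Total steps = 45

45 steps


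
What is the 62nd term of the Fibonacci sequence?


Sequence: 1, 1, 2, 3, 5, 8, 13, 21, 34, 55, 89, 144, 233, 377, 610, 987, 1597, 2584, 4181, 6765, 10946, 17711, 28657, 46368, 75025, 121393, 196418, 317811, 514229, 832040, 1346269, 2178309, 3524578, 5702887, 9227465, 14930352, 24157817, 39088169, 63245986, 102334155, 165580141, 267914296, 433494437, 701408733, 1134903170, 1836311903, 2971215073, 4807526976, 7778742049, 12586269025, 20365011074, 32951280099, 53316291173, 86267571272, 139583862445, 225851433717, 365435296162, 591286729879, 956722026041, 1548008755920, 2504730781961, 4052739537881
F(62) = 4052739537881


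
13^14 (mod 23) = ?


13^1 mod 23 = 13
13^2 mod 23 = 8
13^3 mod 23 = 12
13^4 mod 23 = 18
13^5 mod 23 = 4
13^6 mod 23 = 6
13^7 mod 23 = 9
13^8 mod 23 = 2
13^9 mod 23 = 3
13^10 mod 23 = 16
13^11 mod 23 = 1
13^12 mod 23 = 13
13^13 mod 23 = 8
13^14 mod 23 = 12


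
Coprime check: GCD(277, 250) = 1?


Euclidean algorithm:
277 = 1 * 250 + 27
250 = 9 * 27 + 7
27 = 3 * 7 + 6
7 = 1 * 6 + 1
6 = 6 * 1 + 0
GCD(277, 250) = 1

Yes, coprime (GCD = 1)


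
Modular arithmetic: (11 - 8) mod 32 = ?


11 - 8 = 3
3 mod 32 = 3


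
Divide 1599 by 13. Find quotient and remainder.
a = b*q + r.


1599 = 13 * 123 + 0
Check: 1599 + 0 = 1599

q = 123, r = 0


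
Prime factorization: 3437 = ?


3437 / 7 = 491
491 / 491 = 1
3437 = 7 × 491


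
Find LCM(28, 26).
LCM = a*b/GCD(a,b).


GCD(28, 26) = 2
LCM = 28*26/2 = 728/2 = 364

LCM = 364


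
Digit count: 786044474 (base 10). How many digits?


786044474 has 9 digits in base 10
floor(log10(786044474)) + 1 = floor(8.8954) + 1 = 9

9 digits (base 10)


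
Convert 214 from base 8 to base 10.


214 (base 8) = 140 (decimal)
140 (decimal) = 140 (base 10)


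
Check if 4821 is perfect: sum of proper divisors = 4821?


Proper divisors of 4821: 1, 3, 1607
Sum = 1 + 3 + 1607 = 1611

No, 4821 is not perfect (1611 ≠ 4821)


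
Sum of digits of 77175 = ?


7 + 7 + 1 + 7 + 5 = 27


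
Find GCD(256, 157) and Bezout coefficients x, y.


Tabular extended Euclidean (each row: r = 256*s + 157*t):
r=256, s=1, t=0
r=157, s=0, t=1
q=1: r=99, s=1, t=-1   [256*(1) + 157*(-1) = 99]
q=1: r=58, s=-1, t=2   [256*(-1) + 157*(2) = 58]
q=1: r=41, s=2, t=-3   [256*(2) + 157*(-3) = 41]
q=1: r=17, s=-3, t=5   [256*(-3) + 157*(5) = 17]
q=2: r=7, s=8, t=-13   [256*(8) + 157*(-13) = 7]
q=2: r=3, s=-19, t=31   [256*(-19) + 157*(31) = 3]
q=2: r=1, s=46, t=-75   [256*(46) + 157*(-75) = 1]
q=3: r=0, s=-157, t=256   [256*(-157) + 157*(256) = 0]
GCD = 1; from the row with r=1: x=46, y=-75
Check: 256*(46) + 157*(-75) = 11776 - 11775 = 1

GCD = 1, x = 46, y = -75


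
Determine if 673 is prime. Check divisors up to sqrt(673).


Check divisors up to sqrt(673) = 25.9422
No divisors found.
673 is prime.

Yes, 673 is prime


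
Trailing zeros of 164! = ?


floor(164/5) = 32
floor(164/25) = 6
floor(164/125) = 1
Total = 39

39 trailing zeros


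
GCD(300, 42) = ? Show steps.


300 = 7 * 42 + 6
42 = 7 * 6 + 0
GCD = 6


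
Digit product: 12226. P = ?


1 × 2 × 2 × 2 × 6 = 48


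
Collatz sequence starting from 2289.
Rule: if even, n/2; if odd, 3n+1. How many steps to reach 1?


2289 → 6868 → 3434 → 1717 → 5152 → 2576 → 1288 → 644 → 322 → 161 → 484 → 242 → 121 → 364 → 182 → 91 → 274 → 137 → 412 → 206 → 103 → 310 → 155 → 466 → 233 → 700 → 350 → 175 → 526 → 263 → 790 → 395 → 1186 → 593 → 1780 → 890 → 445 → 1336 → 668 → 334 → 167 → 502 → 251 → 754 → 377 → 1132 → 566 → 283 → 850 → 425 → 1276 → 638 → 319 → 958 → 479 → 1438 → 719 → 2158 → 1079 → 3238 → 1619 → 4858 → 2429 → 7288 → 3644 → 1822 → 911 → 2734 → 1367 → 4102 → 2051 → 6154 → 3077 → 9232 → 4616 → 2308 → 1154 → 577 → 1732 → 866 → 433 → 1300 → 650 → 325 → 976 → 488 → 244 → 122 → 61 → 184 → 92 → 46 → 23 → 70 → 35 → 106 → 53 → 160 → 80 → 40 → 20 → 10 → 5 → 16 → 8 → 4 → 2 → 1
Total steps = 107

107 steps


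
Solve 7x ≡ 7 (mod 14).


GCD(7, 14) = 7 divides 7
Divide: 1x ≡ 1 (mod 2)
x ≡ 1 (mod 2)


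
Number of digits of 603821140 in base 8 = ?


603821140 in base 8 = 4377312124
Number of digits = 10

10 digits (base 8)


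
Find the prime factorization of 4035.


4035 / 3 = 1345
1345 / 5 = 269
269 / 269 = 1
4035 = 3 × 5 × 269


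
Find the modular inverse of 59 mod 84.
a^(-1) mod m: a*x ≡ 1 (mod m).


Use the extended Euclidean algorithm on (84, 59); each row r = 84*s + 59*t:
r=84, s=1, t=0
r=59, s=0, t=1
q=1: r=25, s=1, t=-1   [84*(1) + 59*(-1) = 25]
q=2: r=9, s=-2, t=3   [84*(-2) + 59*(3) = 9]
q=2: r=7, s=5, t=-7   [84*(5) + 59*(-7) = 7]
q=1: r=2, s=-7, t=10   [84*(-7) + 59*(10) = 2]
q=3: r=1, s=26, t=-37   [84*(26) + 59*(-37) = 1]
q=2: r=0, s=-59, t=84   [84*(-59) + 59*(84) = 0]
GCD = 1 with t = -37, so 59*(-37) ≡ 1 (mod 84)
Inverse = -37 mod 84 = 47
Check: 59 * 47 = 2773 ≡ 1 (mod 84)

59^(-1) ≡ 47 (mod 84)


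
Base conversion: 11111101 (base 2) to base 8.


11111101 (base 2) = 253 (decimal)
253 (decimal) = 375 (base 8)


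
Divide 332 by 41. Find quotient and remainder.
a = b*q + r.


332 = 41 * 8 + 4
Check: 328 + 4 = 332

q = 8, r = 4


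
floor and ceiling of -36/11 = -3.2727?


-36/11 = -3.2727
floor = -4
ceil = -3

floor = -4, ceil = -3


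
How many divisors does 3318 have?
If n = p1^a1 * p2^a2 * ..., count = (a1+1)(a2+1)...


3318 = 2^1 × 3^1 × 7^1 × 79^1
d(3318) = (1+1) × (1+1) × (1+1) × (1+1) = 16

16 divisors


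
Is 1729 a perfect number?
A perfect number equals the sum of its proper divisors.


Proper divisors of 1729: 1, 7, 13, 19, 91, 133, 247
Sum = 1 + 7 + 13 + 19 + 91 + 133 + 247 = 511

No, 1729 is not perfect (511 ≠ 1729)


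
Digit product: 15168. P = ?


1 × 5 × 1 × 6 × 8 = 240


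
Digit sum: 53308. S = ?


5 + 3 + 3 + 0 + 8 = 19


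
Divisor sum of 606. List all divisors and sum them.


Divisors of 606: 1, 2, 3, 6, 101, 202, 303, 606
Sum = 1 + 2 + 3 + 6 + 101 + 202 + 303 + 606 = 1224

σ(606) = 1224


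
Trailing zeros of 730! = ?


floor(730/5) = 146
floor(730/25) = 29
floor(730/125) = 5
floor(730/625) = 1
Total = 181

181 trailing zeros


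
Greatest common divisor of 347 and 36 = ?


347 = 9 * 36 + 23
36 = 1 * 23 + 13
23 = 1 * 13 + 10
13 = 1 * 10 + 3
10 = 3 * 3 + 1
3 = 3 * 1 + 0
GCD = 1


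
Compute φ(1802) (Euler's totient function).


1802 = 2 × 17 × 53
Prime factors: 2, 17, 53
φ(1802) = 1802 × (1-1/2) × (1-1/17) × (1-1/53)
= 1802 × 1/2 × 16/17 × 52/53 = 832

φ(1802) = 832


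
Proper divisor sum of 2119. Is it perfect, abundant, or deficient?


Proper divisors: 1, 13, 163
Sum = 1 + 13 + 163 = 177
177 < 2119 → deficient

s(2119) = 177 (deficient)


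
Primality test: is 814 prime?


814 / 2 = 407 (exact division)
814 is NOT prime.

No, 814 is not prime


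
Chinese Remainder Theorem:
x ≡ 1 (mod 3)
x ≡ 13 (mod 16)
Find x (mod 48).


M = 3*16 = 48
M1 = M/3 = 16, M2 = M/16 = 3
M1^(-1) mod 3 = 1, M2^(-1) mod 16 = 11
x = 1*16*1 + 13*3*11 = 445
445 mod 48 = 13
Check: 13 mod 3 = 1 ✓, 13 mod 16 = 13 ✓

x ≡ 13 (mod 48)


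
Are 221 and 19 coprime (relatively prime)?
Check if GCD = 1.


Euclidean algorithm:
221 = 11 * 19 + 12
19 = 1 * 12 + 7
12 = 1 * 7 + 5
7 = 1 * 5 + 2
5 = 2 * 2 + 1
2 = 2 * 1 + 0
GCD(221, 19) = 1

Yes, coprime (GCD = 1)


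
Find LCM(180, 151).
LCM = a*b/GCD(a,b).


GCD(180, 151) = 1
LCM = 180*151/1 = 27180/1 = 27180

LCM = 27180


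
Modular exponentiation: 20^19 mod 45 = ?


20^1 mod 45 = 20
20^2 mod 45 = 40
20^3 mod 45 = 35
20^4 mod 45 = 25
20^5 mod 45 = 5
20^6 mod 45 = 10
20^7 mod 45 = 20
20^8 mod 45 = 40
20^9 mod 45 = 35
20^10 mod 45 = 25
20^11 mod 45 = 5
20^12 mod 45 = 10
20^13 mod 45 = 20
20^14 mod 45 = 40
20^15 mod 45 = 35
20^16 mod 45 = 25
20^17 mod 45 = 5
20^18 mod 45 = 10
20^19 mod 45 = 20


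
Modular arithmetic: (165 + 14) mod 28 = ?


165 + 14 = 179
179 mod 28 = 11


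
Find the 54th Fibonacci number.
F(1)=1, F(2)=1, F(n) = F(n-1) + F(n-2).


Sequence: 1, 1, 2, 3, 5, 8, 13, 21, 34, 55, 89, 144, 233, 377, 610, 987, 1597, 2584, 4181, 6765, 10946, 17711, 28657, 46368, 75025, 121393, 196418, 317811, 514229, 832040, 1346269, 2178309, 3524578, 5702887, 9227465, 14930352, 24157817, 39088169, 63245986, 102334155, 165580141, 267914296, 433494437, 701408733, 1134903170, 1836311903, 2971215073, 4807526976, 7778742049, 12586269025, 20365011074, 32951280099, 53316291173, 86267571272
F(54) = 86267571272


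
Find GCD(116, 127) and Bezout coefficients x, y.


Tabular extended Euclidean (each row: r = 116*s + 127*t):
r=116, s=1, t=0
r=127, s=0, t=1
q=0: r=116, s=1, t=0   [116*(1) + 127*(0) = 116]
q=1: r=11, s=-1, t=1   [116*(-1) + 127*(1) = 11]
q=10: r=6, s=11, t=-10   [116*(11) + 127*(-10) = 6]
q=1: r=5, s=-12, t=11   [116*(-12) + 127*(11) = 5]
q=1: r=1, s=23, t=-21   [116*(23) + 127*(-21) = 1]
q=5: r=0, s=-127, t=116   [116*(-127) + 127*(116) = 0]
GCD = 1; from the row with r=1: x=23, y=-21
Check: 116*(23) + 127*(-21) = 2668 - 2667 = 1

GCD = 1, x = 23, y = -21


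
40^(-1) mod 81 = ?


Use the extended Euclidean algorithm on (81, 40); each row r = 81*s + 40*t:
r=81, s=1, t=0
r=40, s=0, t=1
q=2: r=1, s=1, t=-2   [81*(1) + 40*(-2) = 1]
q=40: r=0, s=-40, t=81   [81*(-40) + 40*(81) = 0]
GCD = 1 with t = -2, so 40*(-2) ≡ 1 (mod 81)
Inverse = -2 mod 81 = 79
Check: 40 * 79 = 3160 ≡ 1 (mod 81)

40^(-1) ≡ 79 (mod 81)


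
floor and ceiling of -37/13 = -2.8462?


-37/13 = -2.8462
floor = -3
ceil = -2

floor = -3, ceil = -2


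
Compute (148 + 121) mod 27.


148 + 121 = 269
269 mod 27 = 26


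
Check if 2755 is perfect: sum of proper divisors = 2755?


Proper divisors of 2755: 1, 5, 19, 29, 95, 145, 551
Sum = 1 + 5 + 19 + 29 + 95 + 145 + 551 = 845

No, 2755 is not perfect (845 ≠ 2755)


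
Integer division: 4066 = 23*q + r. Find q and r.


4066 = 23 * 176 + 18
Check: 4048 + 18 = 4066

q = 176, r = 18


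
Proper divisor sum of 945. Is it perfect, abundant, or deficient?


Proper divisors: 1, 3, 5, 7, 9, 15, 21, 27, 35, 45, 63, 105, 135, 189, 315
Sum = 1 + 3 + 5 + 7 + 9 + 15 + 21 + 27 + 35 + 45 + 63 + 105 + 135 + 189 + 315 = 975
975 > 945 → abundant

s(945) = 975 (abundant)


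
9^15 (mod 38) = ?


9^1 mod 38 = 9
9^2 mod 38 = 5
9^3 mod 38 = 7
9^4 mod 38 = 25
9^5 mod 38 = 35
9^6 mod 38 = 11
9^7 mod 38 = 23
9^8 mod 38 = 17
9^9 mod 38 = 1
9^10 mod 38 = 9
9^11 mod 38 = 5
9^12 mod 38 = 7
9^13 mod 38 = 25
9^14 mod 38 = 35
9^15 mod 38 = 11


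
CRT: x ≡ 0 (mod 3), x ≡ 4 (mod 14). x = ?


M = 3*14 = 42
M1 = M/3 = 14, M2 = M/14 = 3
M1^(-1) mod 3 = 2, M2^(-1) mod 14 = 5
x = 0*14*2 + 4*3*5 = 60
60 mod 42 = 18
Check: 18 mod 3 = 0 ✓, 18 mod 14 = 4 ✓

x ≡ 18 (mod 42)


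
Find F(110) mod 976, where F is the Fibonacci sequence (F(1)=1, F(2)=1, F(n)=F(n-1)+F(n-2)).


F(k) mod 976 for k=1..110:
1, 1, 2, 3, 5, 8, 13, 21, 34, 55, 89, 144, 233, 377, 610, 11, 621, 632, 277, 909, 210, 143, 353, 496, 849, 369, 242, 611, 853, 488, 365, 853, 242, 119, 361, 480, 841, 345, 210, 555, 765, 344, 133, 477, 610, 111, 721, 832, 577, 433, 34, 467, 501, 968, 493, 485, 2, 487, 489, 0, 489, 489, 2, 491, 493, 8, 501, 509, 34, 543, 577, 144, 721, 865, 610, 499, 133, 632, 765, 421, 210, 631, 841, 496, 361, 857, 242, 123, 365, 488, 853, 365, 242, 607, 849, 480, 353, 833, 210, 67, 277, 344, 621, 965, 610, 599, 233, 832, 89, 921
F(110) mod 976 = 921


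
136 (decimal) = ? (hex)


136 (base 10) = 136 (decimal)
136 (decimal) = 88 (base 16)


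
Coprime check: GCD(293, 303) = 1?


Euclidean algorithm:
303 = 1 * 293 + 10
293 = 29 * 10 + 3
10 = 3 * 3 + 1
3 = 3 * 1 + 0
GCD(293, 303) = 1

Yes, coprime (GCD = 1)


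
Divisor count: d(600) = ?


600 = 2^3 × 3^1 × 5^2
d(600) = (3+1) × (1+1) × (2+1) = 24

24 divisors


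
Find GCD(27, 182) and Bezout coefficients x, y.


Tabular extended Euclidean (each row: r = 27*s + 182*t):
r=27, s=1, t=0
r=182, s=0, t=1
q=0: r=27, s=1, t=0   [27*(1) + 182*(0) = 27]
q=6: r=20, s=-6, t=1   [27*(-6) + 182*(1) = 20]
q=1: r=7, s=7, t=-1   [27*(7) + 182*(-1) = 7]
q=2: r=6, s=-20, t=3   [27*(-20) + 182*(3) = 6]
q=1: r=1, s=27, t=-4   [27*(27) + 182*(-4) = 1]
q=6: r=0, s=-182, t=27   [27*(-182) + 182*(27) = 0]
GCD = 1; from the row with r=1: x=27, y=-4
Check: 27*(27) + 182*(-4) = 729 - 728 = 1

GCD = 1, x = 27, y = -4


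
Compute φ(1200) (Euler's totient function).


1200 = 2^4 × 3 × 5^2
Prime factors: 2, 3, 5
φ(1200) = 1200 × (1-1/2) × (1-1/3) × (1-1/5)
= 1200 × 1/2 × 2/3 × 4/5 = 320

φ(1200) = 320


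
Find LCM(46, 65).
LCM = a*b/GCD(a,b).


GCD(46, 65) = 1
LCM = 46*65/1 = 2990/1 = 2990

LCM = 2990


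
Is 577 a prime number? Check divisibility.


Check divisors up to sqrt(577) = 24.0208
No divisors found.
577 is prime.

Yes, 577 is prime


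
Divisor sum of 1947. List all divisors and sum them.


Divisors of 1947: 1, 3, 11, 33, 59, 177, 649, 1947
Sum = 1 + 3 + 11 + 33 + 59 + 177 + 649 + 1947 = 2880

σ(1947) = 2880


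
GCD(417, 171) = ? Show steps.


417 = 2 * 171 + 75
171 = 2 * 75 + 21
75 = 3 * 21 + 12
21 = 1 * 12 + 9
12 = 1 * 9 + 3
9 = 3 * 3 + 0
GCD = 3


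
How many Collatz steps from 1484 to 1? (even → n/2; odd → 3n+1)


1484 → 742 → 371 → 1114 → 557 → 1672 → 836 → 418 → 209 → 628 → 314 → 157 → 472 → 236 → 118 → 59 → 178 → 89 → 268 → 134 → 67 → 202 → 101 → 304 → 152 → 76 → 38 → 19 → 58 → 29 → 88 → 44 → 22 → 11 → 34 → 17 → 52 → 26 → 13 → 40 → 20 → 10 → 5 → 16 → 8 → 4 → 2 → 1
Total steps = 47

47 steps


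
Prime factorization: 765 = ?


765 / 3 = 255
255 / 3 = 85
85 / 5 = 17
17 / 17 = 1
765 = 3^2 × 5 × 17


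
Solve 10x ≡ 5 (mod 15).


GCD(10, 15) = 5 divides 5
Divide: 2x ≡ 1 (mod 3)
x ≡ 2 (mod 3)


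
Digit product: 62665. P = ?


6 × 2 × 6 × 6 × 5 = 2160


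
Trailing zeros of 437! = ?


floor(437/5) = 87
floor(437/25) = 17
floor(437/125) = 3
Total = 107

107 trailing zeros


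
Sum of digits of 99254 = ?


9 + 9 + 2 + 5 + 4 = 29


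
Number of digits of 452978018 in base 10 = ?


452978018 has 9 digits in base 10
floor(log10(452978018)) + 1 = floor(8.6561) + 1 = 9

9 digits (base 10)


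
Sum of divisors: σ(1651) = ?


Divisors of 1651: 1, 13, 127, 1651
Sum = 1 + 13 + 127 + 1651 = 1792

σ(1651) = 1792


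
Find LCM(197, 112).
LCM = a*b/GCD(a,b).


GCD(197, 112) = 1
LCM = 197*112/1 = 22064/1 = 22064

LCM = 22064


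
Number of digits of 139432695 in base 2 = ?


139432695 in base 2 = 1000010011111001001011110111
Number of digits = 28

28 digits (base 2)


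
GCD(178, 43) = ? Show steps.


178 = 4 * 43 + 6
43 = 7 * 6 + 1
6 = 6 * 1 + 0
GCD = 1


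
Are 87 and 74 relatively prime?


Euclidean algorithm:
87 = 1 * 74 + 13
74 = 5 * 13 + 9
13 = 1 * 9 + 4
9 = 2 * 4 + 1
4 = 4 * 1 + 0
GCD(87, 74) = 1

Yes, coprime (GCD = 1)


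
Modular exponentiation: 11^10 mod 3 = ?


11^1 mod 3 = 2
11^2 mod 3 = 1
11^3 mod 3 = 2
11^4 mod 3 = 1
11^5 mod 3 = 2
11^6 mod 3 = 1
11^7 mod 3 = 2
11^8 mod 3 = 1
11^9 mod 3 = 2
11^10 mod 3 = 1


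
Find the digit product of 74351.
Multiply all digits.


7 × 4 × 3 × 5 × 1 = 420


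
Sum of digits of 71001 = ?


7 + 1 + 0 + 0 + 1 = 9


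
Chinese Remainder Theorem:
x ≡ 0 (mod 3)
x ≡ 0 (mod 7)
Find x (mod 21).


M = 3*7 = 21
M1 = M/3 = 7, M2 = M/7 = 3
M1^(-1) mod 3 = 1, M2^(-1) mod 7 = 5
x = 0*7*1 + 0*3*5 = 0
0 mod 21 = 0
Check: 0 mod 3 = 0 ✓, 0 mod 7 = 0 ✓

x ≡ 0 (mod 21)


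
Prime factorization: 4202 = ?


4202 / 2 = 2101
2101 / 11 = 191
191 / 191 = 1
4202 = 2 × 11 × 191


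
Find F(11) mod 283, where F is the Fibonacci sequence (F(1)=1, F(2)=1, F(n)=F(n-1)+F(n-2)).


F(k) mod 283 for k=1..11:
1, 1, 2, 3, 5, 8, 13, 21, 34, 55, 89
F(11) mod 283 = 89


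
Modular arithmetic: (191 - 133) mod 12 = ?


191 - 133 = 58
58 mod 12 = 10


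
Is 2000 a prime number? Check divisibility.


2000 / 2 = 1000 (exact division)
2000 is NOT prime.

No, 2000 is not prime


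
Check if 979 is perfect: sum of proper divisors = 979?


Proper divisors of 979: 1, 11, 89
Sum = 1 + 11 + 89 = 101

No, 979 is not perfect (101 ≠ 979)


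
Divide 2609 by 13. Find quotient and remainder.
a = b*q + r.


2609 = 13 * 200 + 9
Check: 2600 + 9 = 2609

q = 200, r = 9


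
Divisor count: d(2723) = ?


2723 = 7^1 × 389^1
d(2723) = (1+1) × (1+1) = 4

4 divisors


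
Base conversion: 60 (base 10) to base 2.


60 (base 10) = 60 (decimal)
60 (decimal) = 111100 (base 2)


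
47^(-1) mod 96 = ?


Use the extended Euclidean algorithm on (96, 47); each row r = 96*s + 47*t:
r=96, s=1, t=0
r=47, s=0, t=1
q=2: r=2, s=1, t=-2   [96*(1) + 47*(-2) = 2]
q=23: r=1, s=-23, t=47   [96*(-23) + 47*(47) = 1]
q=2: r=0, s=47, t=-96   [96*(47) + 47*(-96) = 0]
GCD = 1 with t = 47, so 47*(47) ≡ 1 (mod 96)
Inverse = 47 mod 96 = 47
Check: 47 * 47 = 2209 ≡ 1 (mod 96)

47^(-1) ≡ 47 (mod 96)


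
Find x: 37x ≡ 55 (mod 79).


GCD(37, 79) = 1, unique solution
a^(-1) mod 79 = 47
x = 47 * 55 mod 79 = 57

x ≡ 57 (mod 79)


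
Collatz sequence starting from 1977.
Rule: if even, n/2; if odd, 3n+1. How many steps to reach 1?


1977 → 5932 → 2966 → 1483 → 4450 → 2225 → 6676 → 3338 → 1669 → 5008 → 2504 → 1252 → 626 → 313 → 940 → 470 → 235 → 706 → 353 → 1060 → 530 → 265 → 796 → 398 → 199 → 598 → 299 → 898 → 449 → 1348 → 674 → 337 → 1012 → 506 → 253 → 760 → 380 → 190 → 95 → 286 → 143 → 430 → 215 → 646 → 323 → 970 → 485 → 1456 → 728 → 364 → 182 → 91 → 274 → 137 → 412 → 206 → 103 → 310 → 155 → 466 → 233 → 700 → 350 → 175 → 526 → 263 → 790 → 395 → 1186 → 593 → 1780 → 890 → 445 → 1336 → 668 → 334 → 167 → 502 → 251 → 754 → 377 → 1132 → 566 → 283 → 850 → 425 → 1276 → 638 → 319 → 958 → 479 → 1438 → 719 → 2158 → 1079 → 3238 → 1619 → 4858 → 2429 → 7288 → 3644 → 1822 → 911 → 2734 → 1367 → 4102 → 2051 → 6154 → 3077 → 9232 → 4616 → 2308 → 1154 → 577 → 1732 → 866 → 433 → 1300 → 650 → 325 → 976 → 488 → 244 → 122 → 61 → 184 → 92 → 46 → 23 → 70 → 35 → 106 → 53 → 160 → 80 → 40 → 20 → 10 → 5 → 16 → 8 → 4 → 2 → 1
Total steps = 143

143 steps


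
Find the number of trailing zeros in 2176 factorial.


floor(2176/5) = 435
floor(2176/25) = 87
floor(2176/125) = 17
floor(2176/625) = 3
Total = 542

542 trailing zeros


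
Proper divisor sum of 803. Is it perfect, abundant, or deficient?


Proper divisors: 1, 11, 73
Sum = 1 + 11 + 73 = 85
85 < 803 → deficient

s(803) = 85 (deficient)


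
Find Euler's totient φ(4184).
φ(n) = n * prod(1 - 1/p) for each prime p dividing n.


4184 = 2^3 × 523
Prime factors: 2, 523
φ(4184) = 4184 × (1-1/2) × (1-1/523)
= 4184 × 1/2 × 522/523 = 2088

φ(4184) = 2088


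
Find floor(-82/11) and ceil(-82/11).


-82/11 = -7.4545
floor = -8
ceil = -7

floor = -8, ceil = -7


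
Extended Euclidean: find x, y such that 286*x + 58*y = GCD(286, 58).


Tabular extended Euclidean (each row: r = 286*s + 58*t):
r=286, s=1, t=0
r=58, s=0, t=1
q=4: r=54, s=1, t=-4   [286*(1) + 58*(-4) = 54]
q=1: r=4, s=-1, t=5   [286*(-1) + 58*(5) = 4]
q=13: r=2, s=14, t=-69   [286*(14) + 58*(-69) = 2]
q=2: r=0, s=-29, t=143   [286*(-29) + 58*(143) = 0]
GCD = 2; from the row with r=2: x=14, y=-69
Check: 286*(14) + 58*(-69) = 4004 - 4002 = 2

GCD = 2, x = 14, y = -69


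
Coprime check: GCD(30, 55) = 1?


Euclidean algorithm:
55 = 1 * 30 + 25
30 = 1 * 25 + 5
25 = 5 * 5 + 0
GCD(30, 55) = 5

No, not coprime (GCD = 5)


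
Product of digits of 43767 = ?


4 × 3 × 7 × 6 × 7 = 3528


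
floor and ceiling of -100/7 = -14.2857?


-100/7 = -14.2857
floor = -15
ceil = -14

floor = -15, ceil = -14


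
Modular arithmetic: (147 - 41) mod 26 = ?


147 - 41 = 106
106 mod 26 = 2


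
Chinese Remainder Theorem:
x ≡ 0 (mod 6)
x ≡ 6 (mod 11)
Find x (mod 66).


M = 6*11 = 66
M1 = M/6 = 11, M2 = M/11 = 6
M1^(-1) mod 6 = 5, M2^(-1) mod 11 = 2
x = 0*11*5 + 6*6*2 = 72
72 mod 66 = 6
Check: 6 mod 6 = 0 ✓, 6 mod 11 = 6 ✓

x ≡ 6 (mod 66)


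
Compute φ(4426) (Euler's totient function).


4426 = 2 × 2213
Prime factors: 2, 2213
φ(4426) = 4426 × (1-1/2) × (1-1/2213)
= 4426 × 1/2 × 2212/2213 = 2212

φ(4426) = 2212


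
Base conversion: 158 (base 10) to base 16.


158 (base 10) = 158 (decimal)
158 (decimal) = 9E (base 16)


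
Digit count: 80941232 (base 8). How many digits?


80941232 in base 8 = 464610260
Number of digits = 9

9 digits (base 8)


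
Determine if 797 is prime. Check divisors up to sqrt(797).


Check divisors up to sqrt(797) = 28.2312
No divisors found.
797 is prime.

Yes, 797 is prime


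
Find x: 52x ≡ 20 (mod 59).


GCD(52, 59) = 1, unique solution
a^(-1) mod 59 = 42
x = 42 * 20 mod 59 = 14

x ≡ 14 (mod 59)


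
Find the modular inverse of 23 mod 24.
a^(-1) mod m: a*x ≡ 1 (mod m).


Use the extended Euclidean algorithm on (24, 23); each row r = 24*s + 23*t:
r=24, s=1, t=0
r=23, s=0, t=1
q=1: r=1, s=1, t=-1   [24*(1) + 23*(-1) = 1]
q=23: r=0, s=-23, t=24   [24*(-23) + 23*(24) = 0]
GCD = 1 with t = -1, so 23*(-1) ≡ 1 (mod 24)
Inverse = -1 mod 24 = 23
Check: 23 * 23 = 529 ≡ 1 (mod 24)

23^(-1) ≡ 23 (mod 24)


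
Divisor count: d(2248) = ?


2248 = 2^3 × 281^1
d(2248) = (3+1) × (1+1) = 8

8 divisors


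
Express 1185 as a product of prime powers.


1185 / 3 = 395
395 / 5 = 79
79 / 79 = 1
1185 = 3 × 5 × 79


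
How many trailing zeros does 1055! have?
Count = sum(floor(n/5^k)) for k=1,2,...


floor(1055/5) = 211
floor(1055/25) = 42
floor(1055/125) = 8
floor(1055/625) = 1
Total = 262

262 trailing zeros


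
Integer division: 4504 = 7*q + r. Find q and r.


4504 = 7 * 643 + 3
Check: 4501 + 3 = 4504

q = 643, r = 3


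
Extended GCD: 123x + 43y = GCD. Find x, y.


Tabular extended Euclidean (each row: r = 123*s + 43*t):
r=123, s=1, t=0
r=43, s=0, t=1
q=2: r=37, s=1, t=-2   [123*(1) + 43*(-2) = 37]
q=1: r=6, s=-1, t=3   [123*(-1) + 43*(3) = 6]
q=6: r=1, s=7, t=-20   [123*(7) + 43*(-20) = 1]
q=6: r=0, s=-43, t=123   [123*(-43) + 43*(123) = 0]
GCD = 1; from the row with r=1: x=7, y=-20
Check: 123*(7) + 43*(-20) = 861 - 860 = 1

GCD = 1, x = 7, y = -20


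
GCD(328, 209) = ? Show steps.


328 = 1 * 209 + 119
209 = 1 * 119 + 90
119 = 1 * 90 + 29
90 = 3 * 29 + 3
29 = 9 * 3 + 2
3 = 1 * 2 + 1
2 = 2 * 1 + 0
GCD = 1


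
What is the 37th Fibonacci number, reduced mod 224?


F(k) mod 224 for k=1..37:
1, 1, 2, 3, 5, 8, 13, 21, 34, 55, 89, 144, 9, 153, 162, 91, 29, 120, 149, 45, 194, 15, 209, 0, 209, 209, 194, 179, 149, 104, 29, 133, 162, 71, 9, 80, 89
F(37) mod 224 = 89


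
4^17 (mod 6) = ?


4^1 mod 6 = 4
4^2 mod 6 = 4
4^3 mod 6 = 4
4^4 mod 6 = 4
4^5 mod 6 = 4
4^6 mod 6 = 4
4^7 mod 6 = 4
4^8 mod 6 = 4
4^9 mod 6 = 4
4^10 mod 6 = 4
4^11 mod 6 = 4
4^12 mod 6 = 4
4^13 mod 6 = 4
4^14 mod 6 = 4
4^15 mod 6 = 4
4^16 mod 6 = 4
4^17 mod 6 = 4


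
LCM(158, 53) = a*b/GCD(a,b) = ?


GCD(158, 53) = 1
LCM = 158*53/1 = 8374/1 = 8374

LCM = 8374


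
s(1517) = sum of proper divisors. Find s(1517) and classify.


Proper divisors: 1, 37, 41
Sum = 1 + 37 + 41 = 79
79 < 1517 → deficient

s(1517) = 79 (deficient)


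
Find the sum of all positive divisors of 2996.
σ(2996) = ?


Divisors of 2996: 1, 2, 4, 7, 14, 28, 107, 214, 428, 749, 1498, 2996
Sum = 1 + 2 + 4 + 7 + 14 + 28 + 107 + 214 + 428 + 749 + 1498 + 2996 = 6048

σ(2996) = 6048


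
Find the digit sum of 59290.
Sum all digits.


5 + 9 + 2 + 9 + 0 = 25


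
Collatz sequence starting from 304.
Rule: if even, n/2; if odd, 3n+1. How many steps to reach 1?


304 → 152 → 76 → 38 → 19 → 58 → 29 → 88 → 44 → 22 → 11 → 34 → 17 → 52 → 26 → 13 → 40 → 20 → 10 → 5 → 16 → 8 → 4 → 2 → 1
Total steps = 24

24 steps


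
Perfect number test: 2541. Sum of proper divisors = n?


Proper divisors of 2541: 1, 3, 7, 11, 21, 33, 77, 121, 231, 363, 847
Sum = 1 + 3 + 7 + 11 + 21 + 33 + 77 + 121 + 231 + 363 + 847 = 1715

No, 2541 is not perfect (1715 ≠ 2541)


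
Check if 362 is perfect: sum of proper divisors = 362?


Proper divisors of 362: 1, 2, 181
Sum = 1 + 2 + 181 = 184

No, 362 is not perfect (184 ≠ 362)


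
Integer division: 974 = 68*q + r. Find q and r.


974 = 68 * 14 + 22
Check: 952 + 22 = 974

q = 14, r = 22


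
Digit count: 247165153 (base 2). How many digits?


247165153 in base 2 = 1110101110110111000011100001
Number of digits = 28

28 digits (base 2)


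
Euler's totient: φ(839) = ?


839 = 839
Prime factors: 839
φ(839) = 839 × (1-1/839)
= 839 × 838/839 = 838

φ(839) = 838


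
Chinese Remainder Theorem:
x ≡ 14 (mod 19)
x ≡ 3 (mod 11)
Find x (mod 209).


M = 19*11 = 209
M1 = M/19 = 11, M2 = M/11 = 19
M1^(-1) mod 19 = 7, M2^(-1) mod 11 = 7
x = 14*11*7 + 3*19*7 = 1477
1477 mod 209 = 14
Check: 14 mod 19 = 14 ✓, 14 mod 11 = 3 ✓

x ≡ 14 (mod 209)
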